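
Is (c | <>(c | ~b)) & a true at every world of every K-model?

Tableau for the negation ~((c | <>(c | ~b)) & a):
1. ~((c | <>(c | ~b)) & a), 0
2. ~a, 0
The negation has an open branch (countermodel exists).

Not valid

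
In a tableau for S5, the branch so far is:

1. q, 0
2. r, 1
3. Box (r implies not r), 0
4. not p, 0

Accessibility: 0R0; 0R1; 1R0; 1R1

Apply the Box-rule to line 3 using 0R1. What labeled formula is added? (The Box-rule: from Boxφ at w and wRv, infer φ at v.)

r implies not r, 1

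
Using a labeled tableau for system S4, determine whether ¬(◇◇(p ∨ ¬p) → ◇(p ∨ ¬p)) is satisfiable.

1. ¬(◇◇(p ∨ ¬p) → ◇(p ∨ ¬p)), u
2. ◇◇(p ∨ ¬p), u
3. ¬◇(p ∨ ¬p), u
4. ¬(p ∨ ¬p), u
5. ¬p, u
6. p, u
Accessibility: uRu
Branch closes: p and ¬p both at u.
All branches of the tableau close; one closing branch shown above.

Unsatisfiable (every branch closes)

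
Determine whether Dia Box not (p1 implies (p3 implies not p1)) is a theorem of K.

Tableau for the negation not Dia Box not (p1 implies (p3 implies not p1)):
1. not Dia Box not (p1 implies (p3 implies not p1)), u
The negation has an open branch (countermodel exists).

No, not valid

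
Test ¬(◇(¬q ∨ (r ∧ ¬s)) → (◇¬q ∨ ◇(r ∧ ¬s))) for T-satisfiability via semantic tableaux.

Unsatisfiable (every branch closes)

1. ¬(◇(¬q ∨ (r ∧ ¬s)) → (◇¬q ∨ ◇(r ∧ ¬s))), w0
2. ◇(¬q ∨ (r ∧ ¬s)), w0   [¬→-rule on 1]
3. ¬(◇¬q ∨ ◇(r ∧ ¬s)), w0   [¬→-rule on 1]
4. ¬◇¬q, w0   [¬∨-rule on 3]
5. ¬◇(r ∧ ¬s), w0   [¬∨-rule on 3]
6. q, w0   [¬◇-rule on 4 via w0Rw0]
7. ¬(r ∧ ¬s), w0   [¬◇-rule on 5 via w0Rw0]
8. s, w0   [¬∧-rule on 7 (branches; this branch)]
9. ¬q ∨ (r ∧ ¬s), w1   [◇-rule on 2: fresh world w1, w0Rw1]
10. q, w1   [¬◇-rule on 4 via w0Rw1]
11. ¬(r ∧ ¬s), w1   [¬◇-rule on 5 via w0Rw1]
12. r ∧ ¬s, w1   [∨-rule on 9 (branches; this branch)]
13. r, w1   [∧-rule on 12]
14. ¬s, w1   [∧-rule on 12]
15. s, w1   [¬∧-rule on 11 (branches; this branch)]
Accessibility: w0Rw0, w0Rw1, w1Rw1
Branch closes: s and ¬s both at w1.
Every branch closes; the branch above is one of them.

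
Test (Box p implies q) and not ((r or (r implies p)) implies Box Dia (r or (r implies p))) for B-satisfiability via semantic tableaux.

Unsatisfiable

1. (Box p implies q) and not ((r or (r implies p)) implies Box Dia (r or (r implies p))), u
2. Box p implies q, u   [and-rule on 1]
3. not ((r or (r implies p)) implies Box Dia (r or (r implies p))), u   [and-rule on 1]
4. r or (r implies p), u   [neg-implies-rule on 3]
5. not Box Dia (r or (r implies p)), u   [neg-implies-rule on 3]
6. q, u   [implies-rule on 2 (branches; this branch)]
7. r implies p, u   [or-rule on 4 (branches; this branch)]
8. p, u   [implies-rule on 7 (branches; this branch)]
9. not Dia (r or (r implies p)), v   [neg-Box-rule on 5: fresh world v, uRv]
10. not (r or (r implies p)), u   [neg-Dia-rule on 9 via vRu]
11. not r, u   [neg-or-rule on 10]
12. not (r implies p), u   [neg-or-rule on 10]
13. r, u   [neg-implies-rule on 12]
14. not p, u   [neg-implies-rule on 12]
Accessibility: uRu, uRv, vRu, vRv
Branch closes: r and not r both at u.
(One branch shown.) All branches close.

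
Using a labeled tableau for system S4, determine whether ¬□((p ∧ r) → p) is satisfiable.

No, unsatisfiable

1. ¬□((p ∧ r) → p), 0
2. ¬((p ∧ r) → p), 1   [¬□-rule on 1: fresh world 1, 0R1]
3. p ∧ r, 1   [¬→-rule on 2]
4. ¬p, 1   [¬→-rule on 2]
5. p, 1   [∧-rule on 3]
6. r, 1   [∧-rule on 3]
Accessibility: 0R0, 0R1, 1R1
Branch closes: p and ¬p both at 1.
Every branch closes; the branch above is one of them.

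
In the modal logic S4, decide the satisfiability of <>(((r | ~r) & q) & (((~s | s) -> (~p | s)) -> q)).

1. <>(((r | ~r) & q) & (((~s | s) -> (~p | s)) -> q)), w0
2. ((r | ~r) & q) & (((~s | s) -> (~p | s)) -> q), w1   [<>-rule on 1: fresh world w1, w0Rw1]
3. (r | ~r) & q, w1   [&-rule on 2]
4. ((~s | s) -> (~p | s)) -> q, w1   [&-rule on 2]
5. r | ~r, w1   [&-rule on 3]
6. q, w1   [&-rule on 3]
7. ~r, w1   [|-rule on 5 (branches; this branch)]
Accessibility: w0Rw0, w0Rw1, w1Rw1

Satisfiable (open branch found)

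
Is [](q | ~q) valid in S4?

Tableau for the negation ~[](q | ~q):
1. ~[](q | ~q), w0
2. ~(q | ~q), w1
3. ~q, w1
4. q, w1
Accessibility: w0Rw0, w0Rw1, w1Rw1
Branch closes: q and ~q both at w1.
All branches of the negation close; one closing branch shown above.

Valid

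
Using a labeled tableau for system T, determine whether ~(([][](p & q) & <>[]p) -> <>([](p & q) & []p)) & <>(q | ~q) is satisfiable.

1. ~(([][](p & q) & <>[]p) -> <>([](p & q) & []p)) & <>(q | ~q), u
2. ~(([][](p & q) & <>[]p) -> <>([](p & q) & []p)), u
3. <>(q | ~q), u
4. [][](p & q) & <>[]p, u
5. ~<>([](p & q) & []p), u
6. [][](p & q), u
7. <>[]p, u
8. ~([](p & q) & []p), u
9. [](p & q), u
10. p & q, u
11. p, u
12. q, u
13. ~[](p & q), u
14. q | ~q, v
15. ~([](p & q) & []p), v
16. [](p & q), v
17. p & q, v
18. p, v
19. q, v
20. ~[]p, v
21. []p, w
22. ~([](p & q) & []p), w
23. [](p & q), w
24. p & q, w
25. p, w
26. q, w
27. ~[]p, w
28. ~(p & q), x
29. ~([](p & q) & []p), x
30. [](p & q), x
31. p & q, x
32. p, x
33. q, x
34. ~q, x
Accessibility: uRu, uRv, uRw, uRx, vRv, wRw, xRx
Branch closes: q and ~q both at x.
Every branch closes; the branch above is one of them.

Unsatisfiable (every branch closes)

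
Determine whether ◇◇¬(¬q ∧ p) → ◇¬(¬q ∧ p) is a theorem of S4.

Valid in S4

Tableau for the negation ¬(◇◇¬(¬q ∧ p) → ◇¬(¬q ∧ p)):
1. ¬(◇◇¬(¬q ∧ p) → ◇¬(¬q ∧ p)), 0
2. ◇◇¬(¬q ∧ p), 0   [¬→-rule on 1]
3. ¬◇¬(¬q ∧ p), 0   [¬→-rule on 1]
4. ¬q ∧ p, 0   [¬◇-rule on 3 via 0R0]
5. ¬q, 0   [∧-rule on 4]
6. p, 0   [∧-rule on 4]
7. ◇¬(¬q ∧ p), 1   [◇-rule on 2: fresh world 1, 0R1]
8. ¬q ∧ p, 1   [¬◇-rule on 3 via 0R1]
9. ¬q, 1   [∧-rule on 8]
10. p, 1   [∧-rule on 8]
11. ¬(¬q ∧ p), 2   [◇-rule on 7: fresh world 2, 1R2]
12. ¬q ∧ p, 2   [¬◇-rule on 3 via 0R2]
13. ¬q, 2   [∧-rule on 12]
14. p, 2   [∧-rule on 12]
15. ¬p, 2   [¬∧-rule on 11 (branches; this branch)]
Accessibility: 0R0, 0R1, 0R2, 1R1, 1R2, 2R2
Branch closes: p and ¬p both at 2.
All branches of the negation close; one closing branch shown above.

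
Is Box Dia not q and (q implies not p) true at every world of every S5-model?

No, not valid

Tableau for the negation not (Box Dia not q and (q implies not p)):
1. not (Box Dia not q and (q implies not p)), w0
2. not (q implies not p), w0
3. q, w0
4. p, w0
Accessibility: w0Rw0
The negation has an open branch (countermodel exists).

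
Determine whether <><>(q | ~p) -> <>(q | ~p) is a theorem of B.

No, not valid

Tableau for the negation ~(<><>(q | ~p) -> <>(q | ~p)):
1. ~(<><>(q | ~p) -> <>(q | ~p)), 0
2. <><>(q | ~p), 0
3. ~<>(q | ~p), 0
4. ~(q | ~p), 0
5. ~q, 0
6. p, 0
7. <>(q | ~p), 1
8. ~(q | ~p), 1
9. ~q, 1
10. p, 1
11. q | ~p, 2
12. ~p, 2
Accessibility: 0R0, 0R1, 1R0, 1R1, 1R2, 2R1, 2R2
The negation has an open branch (countermodel exists).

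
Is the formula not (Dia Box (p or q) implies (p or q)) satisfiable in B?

Unsatisfiable

1. not (Dia Box (p or q) implies (p or q)), u
2. Dia Box (p or q), u
3. not (p or q), u
4. not p, u
5. not q, u
6. Box (p or q), v
7. p or q, u
8. p or q, v
9. q, u
Accessibility: uRu, uRv, vRu, vRv
Branch closes: q and not q both at u.
(One branch shown.) All branches close.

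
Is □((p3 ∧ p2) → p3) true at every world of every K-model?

Valid

Tableau for the negation ¬□((p3 ∧ p2) → p3):
1. ¬□((p3 ∧ p2) → p3), w0
2. ¬((p3 ∧ p2) → p3), w1
3. p3 ∧ p2, w1
4. ¬p3, w1
5. p3, w1
6. p2, w1
Accessibility: w0Rw1
Branch closes: p3 and ¬p3 both at w1.
Every branch of the negation's tableau closes; the branch above is one of them.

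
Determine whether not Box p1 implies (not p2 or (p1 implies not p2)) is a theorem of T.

Tableau for the negation not (not Box p1 implies (not p2 or (p1 implies not p2))):
1. not (not Box p1 implies (not p2 or (p1 implies not p2))), w0
2. not Box p1, w0   [neg-implies-rule on 1]
3. not (not p2 or (p1 implies not p2)), w0   [neg-implies-rule on 1]
4. p2, w0   [neg-or-rule on 3]
5. not (p1 implies not p2), w0   [neg-or-rule on 3]
6. p1, w0   [neg-implies-rule on 5]
7. not p1, w1   [neg-Box-rule on 2: fresh world w1, w0Rw1]
Accessibility: w0Rw0, w0Rw1, w1Rw1
The negation has an open branch (countermodel exists).

Invalid (countermodel exists)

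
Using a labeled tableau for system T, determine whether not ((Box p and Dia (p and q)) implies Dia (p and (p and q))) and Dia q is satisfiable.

No, unsatisfiable

1. not ((Box p and Dia (p and q)) implies Dia (p and (p and q))) and Dia q, w0
2. not ((Box p and Dia (p and q)) implies Dia (p and (p and q))), w0
3. Dia q, w0
4. Box p and Dia (p and q), w0
5. not Dia (p and (p and q)), w0
6. Box p, w0
7. Dia (p and q), w0
8. not (p and (p and q)), w0
9. p, w0
10. not (p and q), w0
11. not q, w0
12. q, w1
13. not (p and (p and q)), w1
14. p, w1
15. not (p and q), w1
16. not q, w1
Accessibility: w0Rw0, w0Rw1, w1Rw1
Branch closes: q and not q both at w1.
All branches of the tableau close; one closing branch shown above.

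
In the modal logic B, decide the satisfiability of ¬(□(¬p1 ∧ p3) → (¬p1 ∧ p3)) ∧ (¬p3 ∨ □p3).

No, unsatisfiable

1. ¬(□(¬p1 ∧ p3) → (¬p1 ∧ p3)) ∧ (¬p3 ∨ □p3), u
2. ¬(□(¬p1 ∧ p3) → (¬p1 ∧ p3)), u
3. ¬p3 ∨ □p3, u
4. □(¬p1 ∧ p3), u
5. ¬(¬p1 ∧ p3), u
6. ¬p1 ∧ p3, u
7. ¬p1, u
8. p3, u
9. □p3, u
10. ¬p3, u
Accessibility: uRu
Branch closes: p3 and ¬p3 both at u.
Every branch closes; the branch above is one of them.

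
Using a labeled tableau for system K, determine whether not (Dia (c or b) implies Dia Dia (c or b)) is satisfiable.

1. not (Dia (c or b) implies Dia Dia (c or b)), u
2. Dia (c or b), u   [neg-implies-rule on 1]
3. not Dia Dia (c or b), u   [neg-implies-rule on 1]
4. c or b, v   [Dia-rule on 2: fresh world v, uRv]
5. not Dia (c or b), v   [neg-Dia-rule on 3 via uRv]
6. b, v   [or-rule on 4 (branches; this branch)]
Accessibility: uRv

Satisfiable (open branch found)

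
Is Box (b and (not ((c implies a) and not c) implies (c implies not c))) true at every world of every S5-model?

Tableau for the negation not Box (b and (not ((c implies a) and not c) implies (c implies not c))):
1. not Box (b and (not ((c implies a) and not c) implies (c implies not c))), w0
2. not (b and (not ((c implies a) and not c) implies (c implies not c))), w1
3. not (not ((c implies a) and not c) implies (c implies not c)), w1
4. not ((c implies a) and not c), w1
5. not (c implies not c), w1
6. c, w1
Accessibility: w0Rw0, w0Rw1, w1Rw0, w1Rw1
The negation has an open branch (countermodel exists).

Not valid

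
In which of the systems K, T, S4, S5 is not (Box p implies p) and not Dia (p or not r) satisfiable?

K

T-tableau for the formula:
1. not (Box p implies p) and not Dia (p or not r), 0
2. not (Box p implies p), 0
3. not Dia (p or not r), 0
4. Box p, 0
5. not p, 0
6. not (p or not r), 0
7. r, 0
8. p, 0
Accessibility: 0R0
Branch closes: p and not p both at 0.
Every branch closes (one shown): unsatisfiable in T, hence also in S4, S5 (every S4/S5-frame is a T-frame).
K-tableau for the formula:
1. not (Box p implies p) and not Dia (p or not r), 0
2. not (Box p implies p), 0
3. not Dia (p or not r), 0
4. Box p, 0
5. not p, 0
Complete open branch: satisfiable in K.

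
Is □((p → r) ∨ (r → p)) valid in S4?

Valid

Tableau for the negation ¬□((p → r) ∨ (r → p)):
1. ¬□((p → r) ∨ (r → p)), w0
2. ¬((p → r) ∨ (r → p)), w1
3. ¬(p → r), w1
4. ¬(r → p), w1
5. p, w1
6. ¬r, w1
7. r, w1
8. ¬p, w1
Accessibility: w0Rw0, w0Rw1, w1Rw1
Branch closes: r and ¬r both at w1.
All branches of the negation close; one closing branch shown above.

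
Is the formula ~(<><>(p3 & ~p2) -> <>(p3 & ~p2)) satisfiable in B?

Satisfiable

1. ~(<><>(p3 & ~p2) -> <>(p3 & ~p2)), u
2. <><>(p3 & ~p2), u   [~->-rule on 1]
3. ~<>(p3 & ~p2), u   [~->-rule on 1]
4. ~(p3 & ~p2), u   [~<>-rule on 3 via uRu]
5. p2, u   [~&-rule on 4 (branches; this branch)]
6. <>(p3 & ~p2), v   [<>-rule on 2: fresh world v, uRv]
7. ~(p3 & ~p2), v   [~<>-rule on 3 via uRv]
8. p2, v   [~&-rule on 7 (branches; this branch)]
9. p3 & ~p2, w   [<>-rule on 6: fresh world w, vRw]
10. p3, w   [&-rule on 9]
11. ~p2, w   [&-rule on 9]
Accessibility: uRu, uRv, vRu, vRv, vRw, wRv, wRw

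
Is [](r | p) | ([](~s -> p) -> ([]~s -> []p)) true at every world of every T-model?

Tableau for the negation ~([](r | p) | ([](~s -> p) -> ([]~s -> []p))):
1. ~([](r | p) | ([](~s -> p) -> ([]~s -> []p))), u
2. ~[](r | p), u
3. ~([](~s -> p) -> ([]~s -> []p)), u
4. [](~s -> p), u
5. ~([]~s -> []p), u
6. []~s, u
7. ~[]p, u
8. ~s -> p, u
9. ~s, u
10. p, u
11. ~(r | p), v
12. ~r, v
13. ~p, v
14. ~s -> p, v
15. ~s, v
16. p, v
Accessibility: uRu, uRv, vRv
Branch closes: p and ~p both at v.
Every branch of the negation's tableau closes; the branch above is one of them.

Valid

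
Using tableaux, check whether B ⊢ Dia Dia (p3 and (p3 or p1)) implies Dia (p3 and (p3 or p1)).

No, not valid

Tableau for the negation not (Dia Dia (p3 and (p3 or p1)) implies Dia (p3 and (p3 or p1))):
1. not (Dia Dia (p3 and (p3 or p1)) implies Dia (p3 and (p3 or p1))), 0
2. Dia Dia (p3 and (p3 or p1)), 0
3. not Dia (p3 and (p3 or p1)), 0
4. not (p3 and (p3 or p1)), 0
5. not (p3 or p1), 0
6. not p3, 0
7. not p1, 0
8. Dia (p3 and (p3 or p1)), 1
9. not (p3 and (p3 or p1)), 1
10. not (p3 or p1), 1
11. not p3, 1
12. not p1, 1
13. p3 and (p3 or p1), 2
14. p3, 2
15. p3 or p1, 2
16. p1, 2
Accessibility: 0R0, 0R1, 1R0, 1R1, 1R2, 2R1, 2R2
The negation has an open branch (countermodel exists).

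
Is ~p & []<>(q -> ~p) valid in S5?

No, not valid

Tableau for the negation ~(~p & []<>(q -> ~p)):
1. ~(~p & []<>(q -> ~p)), u
2. ~[]<>(q -> ~p), u
3. ~<>(q -> ~p), v
4. ~(q -> ~p), u
5. q, u
6. p, u
7. ~(q -> ~p), v
8. q, v
9. p, v
Accessibility: uRu, uRv, vRu, vRv
The negation has an open branch (countermodel exists).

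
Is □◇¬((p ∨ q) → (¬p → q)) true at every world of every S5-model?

Not valid

Tableau for the negation ¬□◇¬((p ∨ q) → (¬p → q)):
1. ¬□◇¬((p ∨ q) → (¬p → q)), u
2. ¬◇¬((p ∨ q) → (¬p → q)), v   [¬□-rule on 1: fresh world v, uRv]
3. (p ∨ q) → (¬p → q), u   [¬◇-rule on 2 via vRu]
4. (p ∨ q) → (¬p → q), v   [¬◇-rule on 2 via vRv]
5. ¬p → q, u   [→-rule on 3 (branches; this branch)]
6. ¬p → q, v   [→-rule on 4 (branches; this branch)]
7. q, u   [→-rule on 5 (branches; this branch)]
8. q, v   [→-rule on 6 (branches; this branch)]
Accessibility: uRu, uRv, vRu, vRv
The negation has an open branch (countermodel exists).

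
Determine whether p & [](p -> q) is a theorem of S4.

Not valid

Tableau for the negation ~(p & [](p -> q)):
1. ~(p & [](p -> q)), u
2. ~[](p -> q), u
3. ~(p -> q), v
4. p, v
5. ~q, v
Accessibility: uRu, uRv, vRv
The negation has an open branch (countermodel exists).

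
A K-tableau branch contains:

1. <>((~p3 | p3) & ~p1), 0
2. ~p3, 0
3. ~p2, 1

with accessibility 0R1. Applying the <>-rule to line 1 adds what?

a fresh world 2 with 0R2, and (~p3 | p3) & ~p1 at 2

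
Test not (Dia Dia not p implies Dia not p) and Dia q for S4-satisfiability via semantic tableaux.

1. not (Dia Dia not p implies Dia not p) and Dia q, u
2. not (Dia Dia not p implies Dia not p), u
3. Dia q, u
4. Dia Dia not p, u
5. not Dia not p, u
6. p, u
7. q, v
8. p, v
9. Dia not p, w
10. p, w
11. not p, x
12. p, x
Accessibility: uRu, uRv, uRw, uRx, vRv, wRw, wRx, xRx
Branch closes: p and not p both at x.
(One branch shown.) All branches close.

No, unsatisfiable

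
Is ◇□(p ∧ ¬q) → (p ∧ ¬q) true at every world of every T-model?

Tableau for the negation ¬(◇□(p ∧ ¬q) → (p ∧ ¬q)):
1. ¬(◇□(p ∧ ¬q) → (p ∧ ¬q)), w0
2. ◇□(p ∧ ¬q), w0
3. ¬(p ∧ ¬q), w0
4. q, w0
5. □(p ∧ ¬q), w1
6. p ∧ ¬q, w1
7. p, w1
8. ¬q, w1
Accessibility: w0Rw0, w0Rw1, w1Rw1
The negation has an open branch (countermodel exists).

Not valid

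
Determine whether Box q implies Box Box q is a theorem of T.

No, not valid

Tableau for the negation not (Box q implies Box Box q):
1. not (Box q implies Box Box q), 0
2. Box q, 0
3. not Box Box q, 0
4. q, 0
5. not Box q, 1
6. q, 1
7. not q, 2
Accessibility: 0R0, 0R1, 1R1, 1R2, 2R2
The negation has an open branch (countermodel exists).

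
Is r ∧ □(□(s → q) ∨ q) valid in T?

Invalid (countermodel exists)

Tableau for the negation ¬(r ∧ □(□(s → q) ∨ q)):
1. ¬(r ∧ □(□(s → q) ∨ q)), w0
2. ¬□(□(s → q) ∨ q), w0
3. ¬(□(s → q) ∨ q), w1
4. ¬□(s → q), w1
5. ¬q, w1
6. ¬(s → q), w2
7. s, w2
8. ¬q, w2
Accessibility: w0Rw0, w0Rw1, w1Rw1, w1Rw2, w2Rw2
The negation has an open branch (countermodel exists).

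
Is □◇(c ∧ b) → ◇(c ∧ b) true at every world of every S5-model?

Tableau for the negation ¬(□◇(c ∧ b) → ◇(c ∧ b)):
1. ¬(□◇(c ∧ b) → ◇(c ∧ b)), u
2. □◇(c ∧ b), u
3. ¬◇(c ∧ b), u
4. ◇(c ∧ b), u
5. ¬(c ∧ b), u
6. ¬b, u
7. c ∧ b, v
8. c, v
9. b, v
10. ◇(c ∧ b), v
11. ¬(c ∧ b), v
12. ¬b, v
Accessibility: uRu, uRv, vRu, vRv
Branch closes: b and ¬b both at v.
Every branch of the negation's tableau closes; the branch above is one of them.

Yes, valid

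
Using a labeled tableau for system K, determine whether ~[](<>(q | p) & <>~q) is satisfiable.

1. ~[](<>(q | p) & <>~q), 0
2. ~(<>(q | p) & <>~q), 1
3. ~<>~q, 1
Accessibility: 0R1

Satisfiable (open branch found)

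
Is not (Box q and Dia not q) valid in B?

Valid in B

Tableau for the negation Box q and Dia not q:
1. Box q and Dia not q, 0
2. Box q, 0   [and-rule on 1]
3. Dia not q, 0   [and-rule on 1]
4. q, 0   [Box-rule on 2 via 0R0]
5. not q, 1   [Dia-rule on 3: fresh world 1, 0R1]
6. q, 1   [Box-rule on 2 via 0R1]
Accessibility: 0R0, 0R1, 1R0, 1R1
Branch closes: q and not q both at 1.
Every branch of the negation's tableau closes; the branch above is one of them.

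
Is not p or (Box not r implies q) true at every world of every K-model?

Not valid

Tableau for the negation not (not p or (Box not r implies q)):
1. not (not p or (Box not r implies q)), 0
2. p, 0
3. not (Box not r implies q), 0
4. Box not r, 0
5. not q, 0
The negation has an open branch (countermodel exists).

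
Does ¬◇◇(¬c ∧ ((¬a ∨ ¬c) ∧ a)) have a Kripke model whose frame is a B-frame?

1. ¬◇◇(¬c ∧ ((¬a ∨ ¬c) ∧ a)), w0
2. ¬◇(¬c ∧ ((¬a ∨ ¬c) ∧ a)), w0
3. ¬(¬c ∧ ((¬a ∨ ¬c) ∧ a)), w0
4. ¬((¬a ∨ ¬c) ∧ a), w0
5. ¬a, w0
Accessibility: w0Rw0

Satisfiable (open branch found)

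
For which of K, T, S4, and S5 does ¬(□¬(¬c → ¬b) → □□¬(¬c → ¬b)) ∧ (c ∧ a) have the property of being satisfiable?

K-tableau for the formula:
1. ¬(□¬(¬c → ¬b) → □□¬(¬c → ¬b)) ∧ (c ∧ a), w0
2. ¬(□¬(¬c → ¬b) → □□¬(¬c → ¬b)), w0
3. c ∧ a, w0
4. □¬(¬c → ¬b), w0
5. ¬□□¬(¬c → ¬b), w0
6. c, w0
7. a, w0
8. ¬□¬(¬c → ¬b), w1
9. ¬(¬c → ¬b), w1
10. ¬c, w1
11. b, w1
12. ¬c → ¬b, w2
13. ¬b, w2
Accessibility: w0Rw1, w1Rw2
Complete open branch: satisfiable in K.
T-tableau for the formula:
1. ¬(□¬(¬c → ¬b) → □□¬(¬c → ¬b)) ∧ (c ∧ a), w0
2. ¬(□¬(¬c → ¬b) → □□¬(¬c → ¬b)), w0
3. c ∧ a, w0
4. □¬(¬c → ¬b), w0
5. ¬□□¬(¬c → ¬b), w0
6. c, w0
7. a, w0
8. ¬(¬c → ¬b), w0
9. ¬c, w0
10. b, w0
Accessibility: w0Rw0
Branch closes: c and ¬c both at w0.
Every branch closes (one shown): unsatisfiable in T, hence also in S4, S5 (every S4/S5-frame is a T-frame).

K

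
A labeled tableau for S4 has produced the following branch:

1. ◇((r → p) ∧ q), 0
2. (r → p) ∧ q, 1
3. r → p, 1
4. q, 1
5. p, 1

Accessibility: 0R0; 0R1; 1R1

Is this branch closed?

Open

There is no literal clash: for every atom and world, at most one sign appears.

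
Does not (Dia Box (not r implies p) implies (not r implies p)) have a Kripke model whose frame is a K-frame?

Satisfiable (open branch found)

1. not (Dia Box (not r implies p) implies (not r implies p)), 0
2. Dia Box (not r implies p), 0   [neg-implies-rule on 1]
3. not (not r implies p), 0   [neg-implies-rule on 1]
4. not r, 0   [neg-implies-rule on 3]
5. not p, 0   [neg-implies-rule on 3]
6. Box (not r implies p), 1   [Dia-rule on 2: fresh world 1, 0R1]
Accessibility: 0R1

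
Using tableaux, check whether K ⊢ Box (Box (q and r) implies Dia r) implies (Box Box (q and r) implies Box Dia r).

Valid

Tableau for the negation not (Box (Box (q and r) implies Dia r) implies (Box Box (q and r) implies Box Dia r)):
1. not (Box (Box (q and r) implies Dia r) implies (Box Box (q and r) implies Box Dia r)), w0
2. Box (Box (q and r) implies Dia r), w0
3. not (Box Box (q and r) implies Box Dia r), w0
4. Box Box (q and r), w0
5. not Box Dia r, w0
6. not Dia r, w1
7. Box (q and r) implies Dia r, w1
8. Box (q and r), w1
9. not Box (q and r), w1
10. not (q and r), w2
11. not r, w2
12. q and r, w2
13. q, w2
14. r, w2
Accessibility: w0Rw1, w1Rw2
Branch closes: r and not r both at w2.
All branches of the negation close; one closing branch shown above.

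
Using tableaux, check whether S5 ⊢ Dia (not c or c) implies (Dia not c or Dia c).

Tableau for the negation not (Dia (not c or c) implies (Dia not c or Dia c)):
1. not (Dia (not c or c) implies (Dia not c or Dia c)), u
2. Dia (not c or c), u
3. not (Dia not c or Dia c), u
4. not Dia not c, u
5. not Dia c, u
6. c, u
7. not c, u
Accessibility: uRu
Branch closes: c and not c both at u.
All branches of the negation close; one closing branch shown above.

Valid in S5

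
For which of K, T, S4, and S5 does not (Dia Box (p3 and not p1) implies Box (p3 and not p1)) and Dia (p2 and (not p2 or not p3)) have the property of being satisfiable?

S5-tableau for the formula:
1. not (Dia Box (p3 and not p1) implies Box (p3 and not p1)) and Dia (p2 and (not p2 or not p3)), 0
2. not (Dia Box (p3 and not p1) implies Box (p3 and not p1)), 0
3. Dia (p2 and (not p2 or not p3)), 0
4. Dia Box (p3 and not p1), 0
5. not Box (p3 and not p1), 0
6. p2 and (not p2 or not p3), 1
7. p2, 1
8. not p2 or not p3, 1
9. not p3, 1
10. Box (p3 and not p1), 2
11. p3 and not p1, 0
12. p3, 0
13. not p1, 0
14. p3 and not p1, 1
15. p3, 1
16. not p1, 1
Accessibility: 0R0, 0R1, 0R2, 1R0, 1R1, 1R2, 2R0, 2R1, 2R2
Branch closes: p3 and not p3 both at 1.
Every branch closes (one shown): unsatisfiable in S5.
S4-tableau for the formula:
1. not (Dia Box (p3 and not p1) implies Box (p3 and not p1)) and Dia (p2 and (not p2 or not p3)), 0
2. not (Dia Box (p3 and not p1) implies Box (p3 and not p1)), 0
3. Dia (p2 and (not p2 or not p3)), 0
4. Dia Box (p3 and not p1), 0
5. not Box (p3 and not p1), 0
6. p2 and (not p2 or not p3), 1
7. p2, 1
8. not p2 or not p3, 1
9. not p3, 1
10. Box (p3 and not p1), 2
11. p3 and not p1, 2
12. p3, 2
13. not p1, 2
14. not (p3 and not p1), 3
15. p1, 3
Accessibility: 0R0, 0R1, 0R2, 0R3, 1R1, 2R2, 3R3
Complete open branch: satisfiable in S4, hence also in K, T (this S4-model is also a K-model and a T-model).

K, T, S4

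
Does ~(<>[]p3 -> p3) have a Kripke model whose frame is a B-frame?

Unsatisfiable (every branch closes)

1. ~(<>[]p3 -> p3), u
2. <>[]p3, u
3. ~p3, u
4. []p3, v
5. p3, u
Accessibility: uRu, uRv, vRu, vRv
Branch closes: p3 and ~p3 both at u.
All branches of the tableau close; one closing branch shown above.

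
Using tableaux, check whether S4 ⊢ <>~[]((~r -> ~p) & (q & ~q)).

Tableau for the negation ~<>~[]((~r -> ~p) & (q & ~q)):
1. ~<>~[]((~r -> ~p) & (q & ~q)), w0
2. []((~r -> ~p) & (q & ~q)), w0
3. (~r -> ~p) & (q & ~q), w0
4. ~r -> ~p, w0
5. q & ~q, w0
6. q, w0
7. ~q, w0
Accessibility: w0Rw0
Branch closes: q and ~q both at w0.
Every branch of the negation's tableau closes; the branch above is one of them.

Yes, valid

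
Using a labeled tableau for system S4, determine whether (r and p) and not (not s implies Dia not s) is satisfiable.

Unsatisfiable (every branch closes)

1. (r and p) and not (not s implies Dia not s), w0
2. r and p, w0
3. not (not s implies Dia not s), w0
4. r, w0
5. p, w0
6. not s, w0
7. not Dia not s, w0
8. s, w0
Accessibility: w0Rw0
Branch closes: s and not s both at w0.
All branches of the tableau close; one closing branch shown above.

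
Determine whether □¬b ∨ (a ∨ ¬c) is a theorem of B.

Not valid

Tableau for the negation ¬(□¬b ∨ (a ∨ ¬c)):
1. ¬(□¬b ∨ (a ∨ ¬c)), u
2. ¬□¬b, u
3. ¬(a ∨ ¬c), u
4. ¬a, u
5. c, u
6. b, v
Accessibility: uRu, uRv, vRu, vRv
The negation has an open branch (countermodel exists).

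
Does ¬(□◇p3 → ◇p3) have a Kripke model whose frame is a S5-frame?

Unsatisfiable

1. ¬(□◇p3 → ◇p3), w0
2. □◇p3, w0
3. ¬◇p3, w0
4. ◇p3, w0
5. ¬p3, w0
6. p3, w1
7. ◇p3, w1
8. ¬p3, w1
Accessibility: w0Rw0, w0Rw1, w1Rw0, w1Rw1
Branch closes: p3 and ¬p3 both at w1.
All branches of the tableau close; one closing branch shown above.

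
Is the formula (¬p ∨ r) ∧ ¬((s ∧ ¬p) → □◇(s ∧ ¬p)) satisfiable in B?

Unsatisfiable

1. (¬p ∨ r) ∧ ¬((s ∧ ¬p) → □◇(s ∧ ¬p)), u
2. ¬p ∨ r, u
3. ¬((s ∧ ¬p) → □◇(s ∧ ¬p)), u
4. s ∧ ¬p, u
5. ¬□◇(s ∧ ¬p), u
6. s, u
7. ¬p, u
8. r, u
9. ¬◇(s ∧ ¬p), v
10. ¬(s ∧ ¬p), u
11. ¬(s ∧ ¬p), v
12. p, u
Accessibility: uRu, uRv, vRu, vRv
Branch closes: p and ¬p both at u.
Every branch closes; the branch above is one of them.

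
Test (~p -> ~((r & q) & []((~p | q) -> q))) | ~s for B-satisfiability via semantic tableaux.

Satisfiable

1. (~p -> ~((r & q) & []((~p | q) -> q))) | ~s, w0
2. ~s, w0
Accessibility: w0Rw0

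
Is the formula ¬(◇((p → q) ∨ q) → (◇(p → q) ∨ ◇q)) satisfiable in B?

No, unsatisfiable

1. ¬(◇((p → q) ∨ q) → (◇(p → q) ∨ ◇q)), u
2. ◇((p → q) ∨ q), u
3. ¬(◇(p → q) ∨ ◇q), u
4. ¬◇(p → q), u
5. ¬◇q, u
6. ¬(p → q), u
7. p, u
8. ¬q, u
9. (p → q) ∨ q, v
10. ¬(p → q), v
11. p, v
12. ¬q, v
13. p → q, v
14. q, v
Accessibility: uRu, uRv, vRu, vRv
Branch closes: q and ¬q both at v.
(One branch shown.) All branches close.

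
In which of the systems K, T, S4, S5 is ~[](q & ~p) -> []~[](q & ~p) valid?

S5

S5-tableau for the negation ~(~[](q & ~p) -> []~[](q & ~p)):
1. ~(~[](q & ~p) -> []~[](q & ~p)), 0
2. ~[](q & ~p), 0   [~->-rule on 1]
3. ~[]~[](q & ~p), 0   [~->-rule on 1]
4. ~(q & ~p), 1   [~[]-rule on 2: fresh world 1, 0R1]
5. p, 1   [~&-rule on 4 (branches; this branch)]
6. [](q & ~p), 2   [~[]-rule on 3: fresh world 2, 0R2]
7. q & ~p, 0   [[]-rule on 6 via 2R0]
8. q, 0   [&-rule on 7]
9. ~p, 0   [&-rule on 7]
10. q & ~p, 1   [[]-rule on 6 via 2R1]
11. q, 1   [&-rule on 10]
12. ~p, 1   [&-rule on 10]
Accessibility: 0R0, 0R1, 0R2, 1R0, 1R1, 1R2, 2R0, 2R1, 2R2
Branch closes: p and ~p both at 1.
Every branch closes (one shown): valid in S5.
S4-tableau for the negation ~(~[](q & ~p) -> []~[](q & ~p)):
1. ~(~[](q & ~p) -> []~[](q & ~p)), 0
2. ~[](q & ~p), 0   [~->-rule on 1]
3. ~[]~[](q & ~p), 0   [~->-rule on 1]
4. ~(q & ~p), 1   [~[]-rule on 2: fresh world 1, 0R1]
5. p, 1   [~&-rule on 4 (branches; this branch)]
6. [](q & ~p), 2   [~[]-rule on 3: fresh world 2, 0R2]
7. q & ~p, 2   [[]-rule on 6 via 2R2]
8. q, 2   [&-rule on 7]
9. ~p, 2   [&-rule on 7]
Accessibility: 0R0, 0R1, 0R2, 1R1, 2R2
Complete open branch: countermodel on an S4-frame, so not valid in S4, nor in K, T (the same frame is also a K-frame and a T-frame).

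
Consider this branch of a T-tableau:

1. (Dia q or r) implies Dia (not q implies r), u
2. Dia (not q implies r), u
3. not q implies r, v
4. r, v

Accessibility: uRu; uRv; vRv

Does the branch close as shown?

No world carries both an atom and its negation.

No, open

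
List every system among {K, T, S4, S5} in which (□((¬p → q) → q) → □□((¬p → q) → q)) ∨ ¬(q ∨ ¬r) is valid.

S4, S5

S4-tableau for the negation ¬((□((¬p → q) → q) → □□((¬p → q) → q)) ∨ ¬(q ∨ ¬r)):
1. ¬((□((¬p → q) → q) → □□((¬p → q) → q)) ∨ ¬(q ∨ ¬r)), w0
2. ¬(□((¬p → q) → q) → □□((¬p → q) → q)), w0   [¬∨-rule on 1]
3. q ∨ ¬r, w0   [¬∨-rule on 1]
4. □((¬p → q) → q), w0   [¬→-rule on 2]
5. ¬□□((¬p → q) → q), w0   [¬→-rule on 2]
6. (¬p → q) → q, w0   [□-rule on 4 via w0Rw0]
7. ¬r, w0   [∨-rule on 3 (branches; this branch)]
8. ¬(¬p → q), w0   [→-rule on 6 (branches; this branch)]
9. ¬p, w0   [¬→-rule on 8]
10. ¬q, w0   [¬→-rule on 8]
11. ¬□((¬p → q) → q), w1   [¬□-rule on 5: fresh world w1, w0Rw1]
12. (¬p → q) → q, w1   [□-rule on 4 via w0Rw1]
13. ¬(¬p → q), w1   [→-rule on 12 (branches; this branch)]
14. ¬p, w1   [¬→-rule on 13]
15. ¬q, w1   [¬→-rule on 13]
16. ¬((¬p → q) → q), w2   [¬□-rule on 11: fresh world w2, w1Rw2]
17. ¬p → q, w2   [¬→-rule on 16]
18. ¬q, w2   [¬→-rule on 16]
19. (¬p → q) → q, w2   [□-rule on 4 via w0Rw2]
20. p, w2   [→-rule on 17 (branches; this branch)]
21. ¬(¬p → q), w2   [→-rule on 19 (branches; this branch)]
22. ¬p, w2   [¬→-rule on 21]
Accessibility: w0Rw0, w0Rw1, w0Rw2, w1Rw1, w1Rw2, w2Rw2
Branch closes: p and ¬p both at w2.
Every branch closes (one shown): valid in S4, hence also in S5 (every theorem of S4 is a theorem of S5).
T-tableau for the negation ¬((□((¬p → q) → q) → □□((¬p → q) → q)) ∨ ¬(q ∨ ¬r)):
1. ¬((□((¬p → q) → q) → □□((¬p → q) → q)) ∨ ¬(q ∨ ¬r)), w0
2. ¬(□((¬p → q) → q) → □□((¬p → q) → q)), w0   [¬∨-rule on 1]
3. q ∨ ¬r, w0   [¬∨-rule on 1]
4. □((¬p → q) → q), w0   [¬→-rule on 2]
5. ¬□□((¬p → q) → q), w0   [¬→-rule on 2]
6. (¬p → q) → q, w0   [□-rule on 4 via w0Rw0]
7. ¬r, w0   [∨-rule on 3 (branches; this branch)]
8. q, w0   [→-rule on 6 (branches; this branch)]
9. ¬□((¬p → q) → q), w1   [¬□-rule on 5: fresh world w1, w0Rw1]
10. (¬p → q) → q, w1   [□-rule on 4 via w0Rw1]
11. q, w1   [→-rule on 10 (branches; this branch)]
12. ¬((¬p → q) → q), w2   [¬□-rule on 9: fresh world w2, w1Rw2]
13. ¬p → q, w2   [¬→-rule on 12]
14. ¬q, w2   [¬→-rule on 12]
15. p, w2   [→-rule on 13 (branches; this branch)]
Accessibility: w0Rw0, w0Rw1, w1Rw1, w1Rw2, w2Rw2
Complete open branch: countermodel on a T-frame, so not valid in T, nor in K (the same frame is also a K-frame).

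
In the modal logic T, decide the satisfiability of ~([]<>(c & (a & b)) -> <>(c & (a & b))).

1. ~([]<>(c & (a & b)) -> <>(c & (a & b))), 0
2. []<>(c & (a & b)), 0   [~->-rule on 1]
3. ~<>(c & (a & b)), 0   [~->-rule on 1]
4. <>(c & (a & b)), 0   [[]-rule on 2 via 0R0]
5. ~(c & (a & b)), 0   [~<>-rule on 3 via 0R0]
6. ~(a & b), 0   [~&-rule on 5 (branches; this branch)]
7. ~b, 0   [~&-rule on 6 (branches; this branch)]
8. c & (a & b), 1   [<>-rule on 4: fresh world 1, 0R1]
9. c, 1   [&-rule on 8]
10. a & b, 1   [&-rule on 8]
11. a, 1   [&-rule on 10]
12. b, 1   [&-rule on 10]
13. <>(c & (a & b)), 1   [[]-rule on 2 via 0R1]
14. ~(c & (a & b)), 1   [~<>-rule on 3 via 0R1]
15. ~(a & b), 1   [~&-rule on 14 (branches; this branch)]
16. ~b, 1   [~&-rule on 15 (branches; this branch)]
Accessibility: 0R0, 0R1, 1R1
Branch closes: b and ~b both at 1.
(One branch shown.) All branches close.

No, unsatisfiable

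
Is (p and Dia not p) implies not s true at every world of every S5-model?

Invalid (countermodel exists)

Tableau for the negation not ((p and Dia not p) implies not s):
1. not ((p and Dia not p) implies not s), u
2. p and Dia not p, u
3. s, u
4. p, u
5. Dia not p, u
6. not p, v
Accessibility: uRu, uRv, vRu, vRv
The negation has an open branch (countermodel exists).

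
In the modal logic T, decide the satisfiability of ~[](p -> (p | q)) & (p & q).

1. ~[](p -> (p | q)) & (p & q), u
2. ~[](p -> (p | q)), u   [&-rule on 1]
3. p & q, u   [&-rule on 1]
4. p, u   [&-rule on 3]
5. q, u   [&-rule on 3]
6. ~(p -> (p | q)), v   [~[]-rule on 2: fresh world v, uRv]
7. p, v   [~->-rule on 6]
8. ~(p | q), v   [~->-rule on 6]
9. ~p, v   [~|-rule on 8]
10. ~q, v   [~|-rule on 8]
Accessibility: uRu, uRv, vRv
Branch closes: p and ~p both at v.
Every branch closes; the branch above is one of them.

No, unsatisfiable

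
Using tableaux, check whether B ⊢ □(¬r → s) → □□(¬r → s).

No, not valid

Tableau for the negation ¬(□(¬r → s) → □□(¬r → s)):
1. ¬(□(¬r → s) → □□(¬r → s)), 0
2. □(¬r → s), 0   [¬→-rule on 1]
3. ¬□□(¬r → s), 0   [¬→-rule on 1]
4. ¬r → s, 0   [□-rule on 2 via 0R0]
5. s, 0   [→-rule on 4 (branches; this branch)]
6. ¬□(¬r → s), 1   [¬□-rule on 3: fresh world 1, 0R1]
7. ¬r → s, 1   [□-rule on 2 via 0R1]
8. s, 1   [→-rule on 7 (branches; this branch)]
9. ¬(¬r → s), 2   [¬□-rule on 6: fresh world 2, 1R2]
10. ¬r, 2   [¬→-rule on 9]
11. ¬s, 2   [¬→-rule on 9]
Accessibility: 0R0, 0R1, 1R0, 1R1, 1R2, 2R1, 2R2
The negation has an open branch (countermodel exists).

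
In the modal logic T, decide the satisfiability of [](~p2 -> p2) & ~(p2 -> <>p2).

Unsatisfiable (every branch closes)

1. [](~p2 -> p2) & ~(p2 -> <>p2), u
2. [](~p2 -> p2), u
3. ~(p2 -> <>p2), u
4. p2, u
5. ~<>p2, u
6. ~p2 -> p2, u
7. ~p2, u
Accessibility: uRu
Branch closes: p2 and ~p2 both at u.
(One branch shown.) All branches close.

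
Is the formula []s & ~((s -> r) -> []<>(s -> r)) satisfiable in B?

Unsatisfiable

1. []s & ~((s -> r) -> []<>(s -> r)), u
2. []s, u   [&-rule on 1]
3. ~((s -> r) -> []<>(s -> r)), u   [&-rule on 1]
4. s -> r, u   [~->-rule on 3]
5. ~[]<>(s -> r), u   [~->-rule on 3]
6. s, u   [[]-rule on 2 via uRu]
7. r, u   [->-rule on 4 (branches; this branch)]
8. ~<>(s -> r), v   [~[]-rule on 5: fresh world v, uRv]
9. s, v   [[]-rule on 2 via uRv]
10. ~(s -> r), u   [~<>-rule on 8 via vRu]
11. ~r, u   [~->-rule on 10]
Accessibility: uRu, uRv, vRu, vRv
Branch closes: r and ~r both at u.
(One branch shown.) All branches close.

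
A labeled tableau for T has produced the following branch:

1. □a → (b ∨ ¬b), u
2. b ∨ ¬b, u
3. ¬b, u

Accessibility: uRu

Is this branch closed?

There is no literal clash: for every atom and world, at most one sign appears.

No, open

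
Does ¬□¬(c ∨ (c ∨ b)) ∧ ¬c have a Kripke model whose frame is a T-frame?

Yes, satisfiable

1. ¬□¬(c ∨ (c ∨ b)) ∧ ¬c, u
2. ¬□¬(c ∨ (c ∨ b)), u   [∧-rule on 1]
3. ¬c, u   [∧-rule on 1]
4. c ∨ (c ∨ b), v   [¬□-rule on 2: fresh world v, uRv]
5. c ∨ b, v   [∨-rule on 4 (branches; this branch)]
6. b, v   [∨-rule on 5 (branches; this branch)]
Accessibility: uRu, uRv, vRv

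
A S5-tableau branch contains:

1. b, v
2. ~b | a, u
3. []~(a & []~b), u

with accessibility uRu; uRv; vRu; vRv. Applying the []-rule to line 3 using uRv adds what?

~(a & []~b), v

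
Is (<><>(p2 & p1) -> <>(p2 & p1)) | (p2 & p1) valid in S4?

Tableau for the negation ~((<><>(p2 & p1) -> <>(p2 & p1)) | (p2 & p1)):
1. ~((<><>(p2 & p1) -> <>(p2 & p1)) | (p2 & p1)), 0
2. ~(<><>(p2 & p1) -> <>(p2 & p1)), 0   [~|-rule on 1]
3. ~(p2 & p1), 0   [~|-rule on 1]
4. <><>(p2 & p1), 0   [~->-rule on 2]
5. ~<>(p2 & p1), 0   [~->-rule on 2]
6. ~p1, 0   [~&-rule on 3 (branches; this branch)]
7. <>(p2 & p1), 1   [<>-rule on 4: fresh world 1, 0R1]
8. ~(p2 & p1), 1   [~<>-rule on 5 via 0R1]
9. ~p1, 1   [~&-rule on 8 (branches; this branch)]
10. p2 & p1, 2   [<>-rule on 7: fresh world 2, 1R2]
11. p2, 2   [&-rule on 10]
12. p1, 2   [&-rule on 10]
13. ~(p2 & p1), 2   [~<>-rule on 5 via 0R2]
14. ~p1, 2   [~&-rule on 13 (branches; this branch)]
Accessibility: 0R0, 0R1, 0R2, 1R1, 1R2, 2R2
Branch closes: p1 and ~p1 both at 2.
All branches of the negation close; one closing branch shown above.

Valid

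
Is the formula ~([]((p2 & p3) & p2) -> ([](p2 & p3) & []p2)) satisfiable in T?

1. ~([]((p2 & p3) & p2) -> ([](p2 & p3) & []p2)), w0
2. []((p2 & p3) & p2), w0
3. ~([](p2 & p3) & []p2), w0
4. (p2 & p3) & p2, w0
5. p2 & p3, w0
6. p2, w0
7. p3, w0
8. ~[](p2 & p3), w0
9. ~(p2 & p3), w1
10. (p2 & p3) & p2, w1
11. p2 & p3, w1
12. p2, w1
13. p3, w1
14. ~p3, w1
Accessibility: w0Rw0, w0Rw1, w1Rw1
Branch closes: p3 and ~p3 both at w1.
Every branch closes; the branch above is one of them.

Unsatisfiable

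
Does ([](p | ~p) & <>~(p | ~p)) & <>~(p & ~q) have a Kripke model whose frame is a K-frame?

No, unsatisfiable

1. ([](p | ~p) & <>~(p | ~p)) & <>~(p & ~q), u
2. [](p | ~p) & <>~(p | ~p), u
3. <>~(p & ~q), u
4. [](p | ~p), u
5. <>~(p | ~p), u
6. ~(p & ~q), v
7. p | ~p, v
8. q, v
9. ~p, v
10. ~(p | ~p), w
11. ~p, w
12. p, w
Accessibility: uRv, uRw
Branch closes: p and ~p both at w.
All branches of the tableau close; one closing branch shown above.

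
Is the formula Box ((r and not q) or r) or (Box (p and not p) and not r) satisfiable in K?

Satisfiable

1. Box ((r and not q) or r) or (Box (p and not p) and not r), w0
2. Box (p and not p) and not r, w0   [or-rule on 1 (branches; this branch)]
3. Box (p and not p), w0   [and-rule on 2]
4. not r, w0   [and-rule on 2]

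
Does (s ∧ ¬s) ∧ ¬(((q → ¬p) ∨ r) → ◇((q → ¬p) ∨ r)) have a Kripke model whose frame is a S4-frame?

1. (s ∧ ¬s) ∧ ¬(((q → ¬p) ∨ r) → ◇((q → ¬p) ∨ r)), u
2. s ∧ ¬s, u   [∧-rule on 1]
3. ¬(((q → ¬p) ∨ r) → ◇((q → ¬p) ∨ r)), u   [∧-rule on 1]
4. s, u   [∧-rule on 2]
5. ¬s, u   [∧-rule on 2]
Accessibility: uRu
Branch closes: s and ¬s both at u.
(One branch shown.) All branches close.

Unsatisfiable (every branch closes)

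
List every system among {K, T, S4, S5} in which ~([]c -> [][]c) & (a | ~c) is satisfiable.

K, T

T-tableau for the formula:
1. ~([]c -> [][]c) & (a | ~c), 0
2. ~([]c -> [][]c), 0
3. a | ~c, 0
4. []c, 0
5. ~[][]c, 0
6. c, 0
7. a, 0
8. ~[]c, 1
9. c, 1
10. ~c, 2
Accessibility: 0R0, 0R1, 1R1, 1R2, 2R2
Complete open branch: satisfiable in T, hence also in K (this T-model is also a K-model).
S4-tableau for the formula:
1. ~([]c -> [][]c) & (a | ~c), 0
2. ~([]c -> [][]c), 0
3. a | ~c, 0
4. []c, 0
5. ~[][]c, 0
6. c, 0
7. a, 0
8. ~[]c, 1
9. c, 1
10. ~c, 2
11. c, 2
Accessibility: 0R0, 0R1, 0R2, 1R1, 1R2, 2R2
Branch closes: c and ~c both at 2.
Every branch closes (one shown): unsatisfiable in S4, hence also in S5 (every S5-frame is an S4-frame).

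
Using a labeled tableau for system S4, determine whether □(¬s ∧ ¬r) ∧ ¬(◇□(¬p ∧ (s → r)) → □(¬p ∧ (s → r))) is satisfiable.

1. □(¬s ∧ ¬r) ∧ ¬(◇□(¬p ∧ (s → r)) → □(¬p ∧ (s → r))), u
2. □(¬s ∧ ¬r), u
3. ¬(◇□(¬p ∧ (s → r)) → □(¬p ∧ (s → r))), u
4. ◇□(¬p ∧ (s → r)), u
5. ¬□(¬p ∧ (s → r)), u
6. ¬s ∧ ¬r, u
7. ¬s, u
8. ¬r, u
9. □(¬p ∧ (s → r)), v
10. ¬s ∧ ¬r, v
11. ¬s, v
12. ¬r, v
13. ¬p ∧ (s → r), v
14. ¬p, v
15. s → r, v
16. ¬(¬p ∧ (s → r)), w
17. ¬s ∧ ¬r, w
18. ¬s, w
19. ¬r, w
20. p, w
Accessibility: uRu, uRv, uRw, vRv, wRw

Satisfiable (open branch found)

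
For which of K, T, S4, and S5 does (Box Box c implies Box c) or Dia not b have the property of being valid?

T, S4, S5

K-tableau for the negation not ((Box Box c implies Box c) or Dia not b):
1. not ((Box Box c implies Box c) or Dia not b), w0
2. not (Box Box c implies Box c), w0
3. not Dia not b, w0
4. Box Box c, w0
5. not Box c, w0
6. not c, w1
7. b, w1
8. Box c, w1
Accessibility: w0Rw1
Complete open branch: countermodel on a K-frame, so not valid in K.
T-tableau for the negation not ((Box Box c implies Box c) or Dia not b):
1. not ((Box Box c implies Box c) or Dia not b), w0
2. not (Box Box c implies Box c), w0
3. not Dia not b, w0
4. Box Box c, w0
5. not Box c, w0
6. b, w0
7. Box c, w0
8. c, w0
9. not c, w1
10. b, w1
11. Box c, w1
12. c, w1
Accessibility: w0Rw0, w0Rw1, w1Rw1
Branch closes: c and not c both at w1.
Every branch closes (one shown): valid in T, hence also in S4, S5 (every theorem of T is a theorem of S4 and S5).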